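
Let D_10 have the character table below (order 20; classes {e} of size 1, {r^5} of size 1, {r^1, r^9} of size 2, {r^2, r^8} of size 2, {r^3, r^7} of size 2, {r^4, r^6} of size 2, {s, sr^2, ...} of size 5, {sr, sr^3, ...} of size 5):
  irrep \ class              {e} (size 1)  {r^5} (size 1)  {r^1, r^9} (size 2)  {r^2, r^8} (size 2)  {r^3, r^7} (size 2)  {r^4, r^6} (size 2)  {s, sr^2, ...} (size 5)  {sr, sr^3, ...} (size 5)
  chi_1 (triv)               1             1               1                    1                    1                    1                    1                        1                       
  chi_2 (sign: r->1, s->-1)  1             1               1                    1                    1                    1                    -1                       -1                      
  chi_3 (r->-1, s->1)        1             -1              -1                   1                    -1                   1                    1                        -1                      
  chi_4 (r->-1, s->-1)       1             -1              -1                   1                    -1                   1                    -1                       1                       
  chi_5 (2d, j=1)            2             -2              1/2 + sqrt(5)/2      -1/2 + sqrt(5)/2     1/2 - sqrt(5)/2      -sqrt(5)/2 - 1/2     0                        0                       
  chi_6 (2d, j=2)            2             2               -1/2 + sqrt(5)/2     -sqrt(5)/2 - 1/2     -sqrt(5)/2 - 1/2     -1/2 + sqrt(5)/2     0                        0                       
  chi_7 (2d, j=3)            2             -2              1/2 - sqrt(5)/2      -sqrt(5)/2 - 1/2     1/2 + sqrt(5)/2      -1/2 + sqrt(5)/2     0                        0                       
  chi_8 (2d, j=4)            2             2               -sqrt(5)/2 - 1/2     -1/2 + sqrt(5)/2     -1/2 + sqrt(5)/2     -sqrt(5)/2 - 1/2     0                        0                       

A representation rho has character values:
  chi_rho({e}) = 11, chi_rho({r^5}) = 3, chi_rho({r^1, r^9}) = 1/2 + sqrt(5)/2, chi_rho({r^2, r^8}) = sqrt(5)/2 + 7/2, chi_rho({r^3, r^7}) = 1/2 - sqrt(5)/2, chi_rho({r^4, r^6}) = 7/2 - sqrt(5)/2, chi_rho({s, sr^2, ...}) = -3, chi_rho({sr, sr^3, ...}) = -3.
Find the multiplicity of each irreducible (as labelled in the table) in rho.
Multiplicities: chi_1: 0, chi_2: 3, chi_3: 1, chi_4: 1, chi_5: 1, chi_6: 1, chi_7: 0, chi_8: 1.

Why: Use <chi_rho, chi> = (1/|G|) sum_C |C| * chi_rho(C) * conj(chi(C)) with |G| = 20 for each irreducible chi in the table:
  <chi_rho, chi_1> = (1/20)[1*(11)*conj(1) + 1*(3)*conj(1) + 2*(1/2 + sqrt(5)/2)*conj(1) + 2*(sqrt(5)/2 + 7/2)*conj(1) + 2*(1/2 - sqrt(5)/2)*conj(1) + 2*(7/2 - sqrt(5)/2)*conj(1) + 5*(-3)*conj(1) + 5*(-3)*conj(1)]
      = (1/20)[(11) + (3) + (1 + sqrt(5)) + (sqrt(5) + 7) + (1 - sqrt(5)) + (7 - sqrt(5)) + (-15) + (-15)] = 0/20 = 0
  <chi_rho, chi_2> = (1/20)[1*(11)*conj(1) + 1*(3)*conj(1) + 2*(1/2 + sqrt(5)/2)*conj(1) + 2*(sqrt(5)/2 + 7/2)*conj(1) + 2*(1/2 - sqrt(5)/2)*conj(1) + 2*(7/2 - sqrt(5)/2)*conj(1) + 5*(-3)*conj(-1) + 5*(-3)*conj(-1)]
      = (1/20)[(11) + (3) + (1 + sqrt(5)) + (sqrt(5) + 7) + (1 - sqrt(5)) + (7 - sqrt(5)) + (15) + (15)] = 60/20 = 3
  <chi_rho, chi_3> = (1/20)[1*(11)*conj(1) + 1*(3)*conj(-1) + 2*(1/2 + sqrt(5)/2)*conj(-1) + 2*(sqrt(5)/2 + 7/2)*conj(1) + 2*(1/2 - sqrt(5)/2)*conj(-1) + 2*(7/2 - sqrt(5)/2)*conj(1) + 5*(-3)*conj(1) + 5*(-3)*conj(-1)]
      = (1/20)[(11) + (-3) + (-sqrt(5) - 1) + (sqrt(5) + 7) + (-1 + sqrt(5)) + (7 - sqrt(5)) + (-15) + (15)] = 20/20 = 1
  <chi_rho, chi_4> = (1/20)[1*(11)*conj(1) + 1*(3)*conj(-1) + 2*(1/2 + sqrt(5)/2)*conj(-1) + 2*(sqrt(5)/2 + 7/2)*conj(1) + 2*(1/2 - sqrt(5)/2)*conj(-1) + 2*(7/2 - sqrt(5)/2)*conj(1) + 5*(-3)*conj(-1) + 5*(-3)*conj(1)]
      = (1/20)[(11) + (-3) + (-sqrt(5) - 1) + (sqrt(5) + 7) + (-1 + sqrt(5)) + (7 - sqrt(5)) + (15) + (-15)] = 20/20 = 1
  <chi_rho, chi_5> = (1/20)[1*(11)*conj(2) + 1*(3)*conj(-2) + 2*(1/2 + sqrt(5)/2)*conj(1/2 + sqrt(5)/2) + 2*(sqrt(5)/2 + 7/2)*conj(-1/2 + sqrt(5)/2) + 2*(1/2 - sqrt(5)/2)*conj(1/2 - sqrt(5)/2) + 2*(7/2 - sqrt(5)/2)*conj(-sqrt(5)/2 - 1/2) + 5*(-3)*conj(0) + 5*(-3)*conj(0)]
      = (1/20)[(22) + (-6) + (sqrt(5) + 3) + (-1 + 3*sqrt(5)) + (3 - sqrt(5)) + (-3*sqrt(5) - 1) + (0) + (0)] = 20/20 = 1
  <chi_rho, chi_6> = (1/20)[1*(11)*conj(2) + 1*(3)*conj(2) + 2*(1/2 + sqrt(5)/2)*conj(-1/2 + sqrt(5)/2) + 2*(sqrt(5)/2 + 7/2)*conj(-sqrt(5)/2 - 1/2) + 2*(1/2 - sqrt(5)/2)*conj(-sqrt(5)/2 - 1/2) + 2*(7/2 - sqrt(5)/2)*conj(-1/2 + sqrt(5)/2) + 5*(-3)*conj(0) + 5*(-3)*conj(0)]
      = (1/20)[(22) + (6) + (2) + (-4*sqrt(5) - 6) + (2) + (-6 + 4*sqrt(5)) + (0) + (0)] = 20/20 = 1
  <chi_rho, chi_7> = (1/20)[1*(11)*conj(2) + 1*(3)*conj(-2) + 2*(1/2 + sqrt(5)/2)*conj(1/2 - sqrt(5)/2) + 2*(sqrt(5)/2 + 7/2)*conj(-sqrt(5)/2 - 1/2) + 2*(1/2 - sqrt(5)/2)*conj(1/2 + sqrt(5)/2) + 2*(7/2 - sqrt(5)/2)*conj(-1/2 + sqrt(5)/2) + 5*(-3)*conj(0) + 5*(-3)*conj(0)]
      = (1/20)[(22) + (-6) + (-2) + (-4*sqrt(5) - 6) + (-2) + (-6 + 4*sqrt(5)) + (0) + (0)] = 0/20 = 0
  <chi_rho, chi_8> = (1/20)[1*(11)*conj(2) + 1*(3)*conj(2) + 2*(1/2 + sqrt(5)/2)*conj(-sqrt(5)/2 - 1/2) + 2*(sqrt(5)/2 + 7/2)*conj(-1/2 + sqrt(5)/2) + 2*(1/2 - sqrt(5)/2)*conj(-1/2 + sqrt(5)/2) + 2*(7/2 - sqrt(5)/2)*conj(-sqrt(5)/2 - 1/2) + 5*(-3)*conj(0) + 5*(-3)*conj(0)]
      = (1/20)[(22) + (6) + (-3 - sqrt(5)) + (-1 + 3*sqrt(5)) + (-3 + sqrt(5)) + (-3*sqrt(5) - 1) + (0) + (0)] = 20/20 = 1
Dimension check: dim(rho) = sum (mult * dim) = 0*1 + 3*1 + 1*1 + 1*1 + 1*2 + 1*2 + 0*2 + 1*2 = 11 = chi_rho(e) = 11.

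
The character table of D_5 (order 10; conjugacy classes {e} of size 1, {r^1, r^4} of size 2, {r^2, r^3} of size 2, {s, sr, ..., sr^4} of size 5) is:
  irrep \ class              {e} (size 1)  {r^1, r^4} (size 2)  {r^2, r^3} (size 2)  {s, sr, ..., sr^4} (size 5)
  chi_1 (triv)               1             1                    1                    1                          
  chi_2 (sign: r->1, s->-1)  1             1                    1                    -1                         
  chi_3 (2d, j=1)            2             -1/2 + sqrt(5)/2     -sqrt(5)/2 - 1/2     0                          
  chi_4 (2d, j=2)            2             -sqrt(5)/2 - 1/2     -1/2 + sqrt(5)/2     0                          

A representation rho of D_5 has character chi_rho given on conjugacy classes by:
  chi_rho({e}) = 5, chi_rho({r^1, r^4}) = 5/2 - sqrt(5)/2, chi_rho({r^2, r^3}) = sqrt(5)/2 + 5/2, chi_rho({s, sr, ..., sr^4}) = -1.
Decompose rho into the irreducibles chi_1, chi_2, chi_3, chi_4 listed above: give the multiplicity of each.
Multiplicities: chi_1: 1, chi_2: 2, chi_3: 0, chi_4: 1.

Proof sketch: Use <chi_rho, chi> = (1/|G|) sum_C |C| * chi_rho(C) * conj(chi(C)) with |G| = 10 for each irreducible chi in the table:
  <chi_rho, chi_1> = (1/10)[1*(5)*conj(1) + 2*(5/2 - sqrt(5)/2)*conj(1) + 2*(sqrt(5)/2 + 5/2)*conj(1) + 5*(-1)*conj(1)]
      = (1/10)[(5) + (5 - sqrt(5)) + (sqrt(5) + 5) + (-5)] = 10/10 = 1
  <chi_rho, chi_2> = (1/10)[1*(5)*conj(1) + 2*(5/2 - sqrt(5)/2)*conj(1) + 2*(sqrt(5)/2 + 5/2)*conj(1) + 5*(-1)*conj(-1)]
      = (1/10)[(5) + (5 - sqrt(5)) + (sqrt(5) + 5) + (5)] = 20/10 = 2
  <chi_rho, chi_3> = (1/10)[1*(5)*conj(2) + 2*(5/2 - sqrt(5)/2)*conj(-1/2 + sqrt(5)/2) + 2*(sqrt(5)/2 + 5/2)*conj(-sqrt(5)/2 - 1/2) + 5*(-1)*conj(0)]
      = (1/10)[(10) + (-5 + 3*sqrt(5)) + (-3*sqrt(5) - 5) + (0)] = 0/10 = 0
  <chi_rho, chi_4> = (1/10)[1*(5)*conj(2) + 2*(5/2 - sqrt(5)/2)*conj(-sqrt(5)/2 - 1/2) + 2*(sqrt(5)/2 + 5/2)*conj(-1/2 + sqrt(5)/2) + 5*(-1)*conj(0)]
      = (1/10)[(10) + (-2*sqrt(5)) + (2*sqrt(5)) + (0)] = 10/10 = 1
Dimension check: dim(rho) = sum (mult * dim) = 1*1 + 2*1 + 0*2 + 1*2 = 5 = chi_rho(e) = 5.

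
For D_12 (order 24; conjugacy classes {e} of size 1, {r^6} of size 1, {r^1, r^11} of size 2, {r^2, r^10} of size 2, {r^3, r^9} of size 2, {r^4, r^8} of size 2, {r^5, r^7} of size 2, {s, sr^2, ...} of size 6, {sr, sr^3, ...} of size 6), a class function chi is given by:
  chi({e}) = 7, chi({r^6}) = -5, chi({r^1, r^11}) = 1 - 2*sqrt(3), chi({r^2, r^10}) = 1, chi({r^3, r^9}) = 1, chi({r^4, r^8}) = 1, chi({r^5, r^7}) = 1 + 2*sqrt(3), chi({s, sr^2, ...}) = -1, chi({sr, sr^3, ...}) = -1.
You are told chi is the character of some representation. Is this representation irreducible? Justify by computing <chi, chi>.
Not irreducible (reducible): <chi, chi> = 6 > 1.

Details: <chi, chi> = (1/|G|) sum_C |C| * |chi(C)|^2 = (1/24)[1*|7|^2 + 1*|-5|^2 + 2*|1 - 2*sqrt(3)|^2 + 2*|1|^2 + 2*|1|^2 + 2*|1|^2 + 2*|1 + 2*sqrt(3)|^2 + 6*|-1|^2 + 6*|-1|^2]
  = (1/24)[(49) + (25) + (26 - 8*sqrt(3)) + (2) + (2) + (2) + (8*sqrt(3) + 26) + (6) + (6)] = 144/24 = 6.
A character is irreducible iff <chi, chi> = 1, so this representation is reducible.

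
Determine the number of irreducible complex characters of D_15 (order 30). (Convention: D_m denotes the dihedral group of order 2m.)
9

Justification: The number of irreducible complex representations of a finite group equals its number of conjugacy classes. D_15 has 9 conjugacy classes ((n+3)/2 for n odd), so D_15 (order 30) has exactly 9 irreducible complex representations.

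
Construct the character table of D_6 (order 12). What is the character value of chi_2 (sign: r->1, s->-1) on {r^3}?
Conjugacy classes: {e} of size 1, {r^3} of size 1, {r^1, r^5} of size 2, {r^2, r^4} of size 2, {s, sr^2, ...} of size 3, {sr, sr^3, ...} of size 3.
Character table:
  irrep \ class              {e} (size 1)  {r^3} (size 1)  {r^1, r^5} (size 2)  {r^2, r^4} (size 2)  {s, sr^2, ...} (size 3)  {sr, sr^3, ...} (size 3)
  chi_1 (triv)               1             1               1                    1                    1                        1                       
  chi_2 (sign: r->1, s->-1)  1             1               1                    1                    -1                       -1                      
  chi_3 (r->-1, s->1)        1             -1              -1                   1                    1                        -1                      
  chi_4 (r->-1, s->-1)       1             -1              -1                   1                    -1                       1                       
  chi_5 (2d, j=1)            2             -2              1                    -1                   0                        0                       
  chi_6 (2d, j=2)            2             2               -1                   -1                   0                        0                       

Spot check: chi_2 (sign: r->1, s->-1) on {r^3} = 1.

Proof sketch: D_6 has order 2*6 = 12 with 6 conjugacy classes, hence 6 irreducibles. Sum of squared dims 1 + 1 + 1 + 1 + 4 + 4 = 12 = |G|. Linear characters come from the abelianisation; the 2-dimensional irreps have character r^k -> 2*cos(2*pi*j*k/6), reflections -> 0.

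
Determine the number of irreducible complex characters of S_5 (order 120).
7

Explanation: The number of irreducible complex representations of a finite group equals its number of conjugacy classes. Conjugacy classes in S_5 correspond to cycle types, i.e. partitions of 5; there are p(5) = 7 of them, so S_5 (order 120) has exactly 7 irreducible complex representations.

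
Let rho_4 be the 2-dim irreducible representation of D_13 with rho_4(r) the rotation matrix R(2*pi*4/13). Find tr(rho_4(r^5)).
chi_{rho_4}(r^5) = 2*cos(2*pi*4*5/13) = -2*cos(pi/13)

Working: rho_4(r^5) is rotation by angle 2*pi*4*5/13, whose trace is 2*cos(2*pi*4*5/13) = -2*cos(pi/13).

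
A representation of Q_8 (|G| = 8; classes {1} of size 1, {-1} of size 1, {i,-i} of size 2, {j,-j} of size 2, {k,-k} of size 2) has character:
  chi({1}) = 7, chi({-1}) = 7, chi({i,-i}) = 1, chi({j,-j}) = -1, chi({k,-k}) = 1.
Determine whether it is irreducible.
Not irreducible (reducible): <chi, chi> = 13 > 1.

Derivation: <chi, chi> = (1/|G|) sum_C |C| * |chi(C)|^2 = (1/8)[1*|7|^2 + 1*|7|^2 + 2*|1|^2 + 2*|-1|^2 + 2*|1|^2]
  = (1/8)[(49) + (49) + (2) + (2) + (2)] = 104/8 = 13.
A character is irreducible iff <chi, chi> = 1, so this representation is reducible.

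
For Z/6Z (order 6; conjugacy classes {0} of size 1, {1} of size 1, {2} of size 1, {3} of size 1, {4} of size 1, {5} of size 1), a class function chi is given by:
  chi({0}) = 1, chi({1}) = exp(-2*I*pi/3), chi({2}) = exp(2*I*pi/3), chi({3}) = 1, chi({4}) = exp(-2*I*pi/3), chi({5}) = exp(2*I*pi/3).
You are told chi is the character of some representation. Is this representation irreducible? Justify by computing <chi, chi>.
Irreducible: <chi, chi> = 1.

Proof sketch: <chi, chi> = (1/|G|) sum_C |C| * |chi(C)|^2 = (1/6)[1*|1|^2 + 1*|exp(-2*I*pi/3)|^2 + 1*|exp(2*I*pi/3)|^2 + 1*|1|^2 + 1*|exp(-2*I*pi/3)|^2 + 1*|exp(2*I*pi/3)|^2]
  = (1/6)[(1) + (1) + (1) + (1) + (1) + (1)] = 6/6 = 1.
(Exp terms are combined using exp(i*s)*conj(exp(i*t)) = exp(i*(s-t)), and sums of them are collapsed using the identity that for every m > 1 the m distinct m-th roots of unity sum to 0, e.g. 1 + exp(2*I*pi/3) + exp(-2*I*pi/3) = 0.)
A character is irreducible iff <chi, chi> = 1, so this representation is irreducible.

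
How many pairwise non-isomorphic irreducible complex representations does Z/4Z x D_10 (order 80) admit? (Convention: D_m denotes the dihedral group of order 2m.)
32

Justification: The number of irreducible complex representations of a finite group equals its number of conjugacy classes. For a direct product, #classes(G x H) = #classes(G) * #classes(H). Z/4Z has 4 classes (abelian), D_10 has 8 classes, so 4 * 8 = 32, so Z/4Z x D_10 (order 80) has exactly 32 irreducible complex representations.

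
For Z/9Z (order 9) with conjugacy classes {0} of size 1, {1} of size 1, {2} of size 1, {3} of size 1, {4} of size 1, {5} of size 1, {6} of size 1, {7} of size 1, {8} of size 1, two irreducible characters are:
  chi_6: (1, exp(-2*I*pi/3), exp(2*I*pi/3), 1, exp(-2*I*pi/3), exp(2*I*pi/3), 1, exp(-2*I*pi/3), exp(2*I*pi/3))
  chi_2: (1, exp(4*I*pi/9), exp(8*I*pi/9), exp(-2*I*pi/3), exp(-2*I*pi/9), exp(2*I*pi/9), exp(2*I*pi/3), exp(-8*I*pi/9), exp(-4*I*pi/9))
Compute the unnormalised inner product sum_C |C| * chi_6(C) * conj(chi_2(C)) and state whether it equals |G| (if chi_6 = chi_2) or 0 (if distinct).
Sum = 0; so <chi_6, chi_2> = 0 (distinct irreducibles are orthogonal).

Reasoning: Compute term by term over conjugacy classes (|C| * chi_6(C) * conj(chi_2(C))):
  1*(1)*conj(1) + 1*(exp(-2*I*pi/3))*conj(exp(4*I*pi/9)) + 1*(exp(2*I*pi/3))*conj(exp(8*I*pi/9)) + 1*(1)*conj(exp(-2*I*pi/3)) + 1*(exp(-2*I*pi/3))*conj(exp(-2*I*pi/9)) + 1*(exp(2*I*pi/3))*conj(exp(2*I*pi/9)) + 1*(1)*conj(exp(2*I*pi/3)) + 1*(exp(-2*I*pi/3))*conj(exp(-8*I*pi/9)) + 1*(exp(2*I*pi/3))*conj(exp(-4*I*pi/9))
  = (1) + (exp(8*I*pi/9)) + (exp(-2*I*pi/9)) + (exp(2*I*pi/3)) + (exp(-4*I*pi/9)) + (exp(4*I*pi/9)) + (exp(-2*I*pi/3)) + (exp(2*I*pi/9)) + (exp(-8*I*pi/9))
  = 0.
(Exp terms are combined using exp(i*s)*conj(exp(i*t)) = exp(i*(s-t)), and sums of them are collapsed using the identity that for every m > 1 the m distinct m-th roots of unity sum to 0, e.g. 1 + exp(2*I*pi/3) + exp(-2*I*pi/3) = 0.)
Dividing by |G| = 9 gives 0/9 = 0, matching the row-orthogonality relation <chi_6, chi_2> = [chi_6 = chi_2].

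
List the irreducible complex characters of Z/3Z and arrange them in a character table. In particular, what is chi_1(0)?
Character table of Z/3Z (irreps indexed chi_0,...,chi_2 with chi_k(m) = zeta_3^(k*m), zeta_3 = exp(2*pi*i/3)):
  irrep \ class  {0} (size 1)  {1} (size 1)    {2} (size 1)  
  chi_0          1             1               1             
  chi_1          1             exp(2*I*pi/3)   exp(-2*I*pi/3)
  chi_2          1             exp(-2*I*pi/3)  exp(2*I*pi/3) 

Spot check: chi_1(0) = zeta_3^(1*0) = zeta_3^0 = 1.

Explanation: Z/3Z is abelian, so all 3 irreducible complex representations are 1-dimensional. They are given by chi_k(m) = zeta_3^(k*m) for k = 0,...,2. Row orthogonality: sum_m chi_k(m) conj(chi_l(m)) = 3 * [k = l].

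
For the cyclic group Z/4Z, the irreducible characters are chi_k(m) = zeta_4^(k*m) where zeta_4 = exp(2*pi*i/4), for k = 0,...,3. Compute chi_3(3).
chi_3(3) = zeta_4^9 = I

Explanation: chi_3(3) = zeta_4^(3*3) = zeta_4^9. Since zeta_4^4 = 1, this equals zeta_4^1 = exp(2*pi*i*1/4) = I.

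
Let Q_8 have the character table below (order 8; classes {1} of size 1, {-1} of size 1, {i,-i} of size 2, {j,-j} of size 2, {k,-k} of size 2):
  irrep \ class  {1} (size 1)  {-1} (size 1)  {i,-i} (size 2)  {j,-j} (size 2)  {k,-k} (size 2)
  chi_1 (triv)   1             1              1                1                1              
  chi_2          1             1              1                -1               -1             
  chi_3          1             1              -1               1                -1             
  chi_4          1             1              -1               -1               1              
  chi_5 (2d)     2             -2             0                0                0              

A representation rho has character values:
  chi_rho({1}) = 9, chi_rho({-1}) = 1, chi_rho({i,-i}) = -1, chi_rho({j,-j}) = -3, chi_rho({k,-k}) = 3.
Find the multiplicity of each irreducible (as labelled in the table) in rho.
Multiplicities: chi_1: 1, chi_2: 1, chi_3: 0, chi_4: 3, chi_5: 2.

Details: Use <chi_rho, chi> = (1/|G|) sum_C |C| * chi_rho(C) * conj(chi(C)) with |G| = 8 for each irreducible chi in the table:
  <chi_rho, chi_1> = (1/8)[1*(9)*conj(1) + 1*(1)*conj(1) + 2*(-1)*conj(1) + 2*(-3)*conj(1) + 2*(3)*conj(1)]
      = (1/8)[(9) + (1) + (-2) + (-6) + (6)] = 8/8 = 1
  <chi_rho, chi_2> = (1/8)[1*(9)*conj(1) + 1*(1)*conj(1) + 2*(-1)*conj(1) + 2*(-3)*conj(-1) + 2*(3)*conj(-1)]
      = (1/8)[(9) + (1) + (-2) + (6) + (-6)] = 8/8 = 1
  <chi_rho, chi_3> = (1/8)[1*(9)*conj(1) + 1*(1)*conj(1) + 2*(-1)*conj(-1) + 2*(-3)*conj(1) + 2*(3)*conj(-1)]
      = (1/8)[(9) + (1) + (2) + (-6) + (-6)] = 0/8 = 0
  <chi_rho, chi_4> = (1/8)[1*(9)*conj(1) + 1*(1)*conj(1) + 2*(-1)*conj(-1) + 2*(-3)*conj(-1) + 2*(3)*conj(1)]
      = (1/8)[(9) + (1) + (2) + (6) + (6)] = 24/8 = 3
  <chi_rho, chi_5> = (1/8)[1*(9)*conj(2) + 1*(1)*conj(-2) + 2*(-1)*conj(0) + 2*(-3)*conj(0) + 2*(3)*conj(0)]
      = (1/8)[(18) + (-2) + (0) + (0) + (0)] = 16/8 = 2
Dimension check: dim(rho) = sum (mult * dim) = 1*1 + 1*1 + 0*1 + 3*1 + 2*2 = 9 = chi_rho(e) = 9.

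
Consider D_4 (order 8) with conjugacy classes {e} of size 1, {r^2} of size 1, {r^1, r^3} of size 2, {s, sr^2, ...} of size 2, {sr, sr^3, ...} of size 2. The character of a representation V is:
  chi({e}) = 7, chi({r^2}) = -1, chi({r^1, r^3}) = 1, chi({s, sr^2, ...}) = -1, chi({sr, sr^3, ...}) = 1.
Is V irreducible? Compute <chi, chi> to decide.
Not irreducible (reducible): <chi, chi> = 7 > 1.

Working: <chi, chi> = (1/|G|) sum_C |C| * |chi(C)|^2 = (1/8)[1*|7|^2 + 1*|-1|^2 + 2*|1|^2 + 2*|-1|^2 + 2*|1|^2]
  = (1/8)[(49) + (1) + (2) + (2) + (2)] = 56/8 = 7.
A character is irreducible iff <chi, chi> = 1, so this representation is reducible.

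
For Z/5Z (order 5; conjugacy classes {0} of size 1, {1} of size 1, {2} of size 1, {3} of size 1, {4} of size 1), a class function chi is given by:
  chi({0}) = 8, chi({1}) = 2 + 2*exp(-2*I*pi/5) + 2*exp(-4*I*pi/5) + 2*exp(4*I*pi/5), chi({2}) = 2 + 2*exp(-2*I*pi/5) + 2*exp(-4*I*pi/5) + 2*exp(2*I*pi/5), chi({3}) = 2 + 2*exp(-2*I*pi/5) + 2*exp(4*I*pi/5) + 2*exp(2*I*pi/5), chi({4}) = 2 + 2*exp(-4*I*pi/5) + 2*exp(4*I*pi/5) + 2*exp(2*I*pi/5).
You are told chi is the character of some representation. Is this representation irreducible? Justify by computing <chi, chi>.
Not irreducible (reducible): <chi, chi> = 16 > 1.

Proof sketch: <chi, chi> = (1/|G|) sum_C |C| * |chi(C)|^2 = (1/5)[1*|8|^2 + 1*|2 + 2*exp(-2*I*pi/5) + 2*exp(-4*I*pi/5) + 2*exp(4*I*pi/5)|^2 + 1*|2 + 2*exp(-2*I*pi/5) + 2*exp(-4*I*pi/5) + 2*exp(2*I*pi/5)|^2 + 1*|2 + 2*exp(-2*I*pi/5) + 2*exp(4*I*pi/5) + 2*exp(2*I*pi/5)|^2 + 1*|2 + 2*exp(-4*I*pi/5) + 2*exp(4*I*pi/5) + 2*exp(2*I*pi/5)|^2]
  = (1/5)[(64) + (4) + (4) + (4) + (4)] = 80/5 = 16.
(Exp terms are combined using exp(i*s)*conj(exp(i*t)) = exp(i*(s-t)), and sums of them are collapsed using the identity that for every m > 1 the m distinct m-th roots of unity sum to 0, e.g. 1 + exp(2*I*pi/3) + exp(-2*I*pi/3) = 0.)
A character is irreducible iff <chi, chi> = 1, so this representation is reducible.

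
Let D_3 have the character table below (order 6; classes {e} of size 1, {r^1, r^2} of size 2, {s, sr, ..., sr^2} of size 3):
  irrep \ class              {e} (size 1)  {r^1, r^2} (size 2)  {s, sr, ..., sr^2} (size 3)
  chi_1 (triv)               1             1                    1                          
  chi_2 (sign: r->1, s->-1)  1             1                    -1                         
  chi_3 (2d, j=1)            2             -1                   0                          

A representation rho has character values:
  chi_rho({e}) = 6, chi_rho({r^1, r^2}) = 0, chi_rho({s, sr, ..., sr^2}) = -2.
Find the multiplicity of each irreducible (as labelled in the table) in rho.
Multiplicities: chi_1: 0, chi_2: 2, chi_3: 2.

Solution. Use <chi_rho, chi> = (1/|G|) sum_C |C| * chi_rho(C) * conj(chi(C)) with |G| = 6 for each irreducible chi in the table:
  <chi_rho, chi_1> = (1/6)[1*(6)*conj(1) + 2*(0)*conj(1) + 3*(-2)*conj(1)]
      = (1/6)[(6) + (0) + (-6)] = 0/6 = 0
  <chi_rho, chi_2> = (1/6)[1*(6)*conj(1) + 2*(0)*conj(1) + 3*(-2)*conj(-1)]
      = (1/6)[(6) + (0) + (6)] = 12/6 = 2
  <chi_rho, chi_3> = (1/6)[1*(6)*conj(2) + 2*(0)*conj(-1) + 3*(-2)*conj(0)]
      = (1/6)[(12) + (0) + (0)] = 12/6 = 2
Dimension check: dim(rho) = sum (mult * dim) = 0*1 + 2*1 + 2*2 = 6 = chi_rho(e) = 6.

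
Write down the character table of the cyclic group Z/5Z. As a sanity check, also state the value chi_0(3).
Character table of Z/5Z (irreps indexed chi_0,...,chi_4 with chi_k(m) = zeta_5^(k*m), zeta_5 = exp(2*pi*i/5)):
  irrep \ class  {0} (size 1)  {1} (size 1)    {2} (size 1)    {3} (size 1)    {4} (size 1)  
  chi_0          1             1               1               1               1             
  chi_1          1             exp(2*I*pi/5)   exp(4*I*pi/5)   exp(-4*I*pi/5)  exp(-2*I*pi/5)
  chi_2          1             exp(4*I*pi/5)   exp(-2*I*pi/5)  exp(2*I*pi/5)   exp(-4*I*pi/5)
  chi_3          1             exp(-4*I*pi/5)  exp(2*I*pi/5)   exp(-2*I*pi/5)  exp(4*I*pi/5) 
  chi_4          1             exp(-2*I*pi/5)  exp(-4*I*pi/5)  exp(4*I*pi/5)   exp(2*I*pi/5) 

Spot check: chi_0(3) = zeta_5^(0*3) = zeta_5^0 = 1.

Reasoning: Z/5Z is abelian, so all 5 irreducible complex representations are 1-dimensional. They are given by chi_k(m) = zeta_5^(k*m) for k = 0,...,4. Row orthogonality: sum_m chi_k(m) conj(chi_l(m)) = 5 * [k = l].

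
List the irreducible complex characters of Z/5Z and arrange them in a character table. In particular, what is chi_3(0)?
Character table of Z/5Z (irreps indexed chi_0,...,chi_4 with chi_k(m) = zeta_5^(k*m), zeta_5 = exp(2*pi*i/5)):
  irrep \ class  {0} (size 1)  {1} (size 1)    {2} (size 1)    {3} (size 1)    {4} (size 1)  
  chi_0          1             1               1               1               1             
  chi_1          1             exp(2*I*pi/5)   exp(4*I*pi/5)   exp(-4*I*pi/5)  exp(-2*I*pi/5)
  chi_2          1             exp(4*I*pi/5)   exp(-2*I*pi/5)  exp(2*I*pi/5)   exp(-4*I*pi/5)
  chi_3          1             exp(-4*I*pi/5)  exp(2*I*pi/5)   exp(-2*I*pi/5)  exp(4*I*pi/5) 
  chi_4          1             exp(-2*I*pi/5)  exp(-4*I*pi/5)  exp(4*I*pi/5)   exp(2*I*pi/5) 

Spot check: chi_3(0) = zeta_5^(3*0) = zeta_5^0 = 1.

Justification: Z/5Z is abelian, so all 5 irreducible complex representations are 1-dimensional. They are given by chi_k(m) = zeta_5^(k*m) for k = 0,...,4. Row orthogonality: sum_m chi_k(m) conj(chi_l(m)) = 5 * [k = l].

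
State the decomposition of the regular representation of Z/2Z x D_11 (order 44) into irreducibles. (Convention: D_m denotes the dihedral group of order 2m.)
Each irreducible V_i of dimension d_i appears with multiplicity d_i, i.e. rho_reg = (direct sum over all irreducibles V_i) d_i V_i. The irreducible dimensions for Z/2Z x D_11 are 1, 1, 1, 1, 2, 2, 2, 2, 2, 2, 2, 2, 2, 2: 4 irreducibles of dimension 1, each with multiplicity 1; 10 irreducibles of dimension 2, each with multiplicity 2. Total dimension 4*1*1 + 10*2*2 = 44 = |G|.

Proof sketch: General theorem: in the regular representation of a finite group G, each irreducible appears with multiplicity equal to its dimension. Check: dim(rho_reg) = sum d_i^2 = 1 + 1 + 1 + 1 + 4 + 4 + 4 + 4 + 4 + 4 + 4 + 4 + 4 + 4 = 44 = |G|.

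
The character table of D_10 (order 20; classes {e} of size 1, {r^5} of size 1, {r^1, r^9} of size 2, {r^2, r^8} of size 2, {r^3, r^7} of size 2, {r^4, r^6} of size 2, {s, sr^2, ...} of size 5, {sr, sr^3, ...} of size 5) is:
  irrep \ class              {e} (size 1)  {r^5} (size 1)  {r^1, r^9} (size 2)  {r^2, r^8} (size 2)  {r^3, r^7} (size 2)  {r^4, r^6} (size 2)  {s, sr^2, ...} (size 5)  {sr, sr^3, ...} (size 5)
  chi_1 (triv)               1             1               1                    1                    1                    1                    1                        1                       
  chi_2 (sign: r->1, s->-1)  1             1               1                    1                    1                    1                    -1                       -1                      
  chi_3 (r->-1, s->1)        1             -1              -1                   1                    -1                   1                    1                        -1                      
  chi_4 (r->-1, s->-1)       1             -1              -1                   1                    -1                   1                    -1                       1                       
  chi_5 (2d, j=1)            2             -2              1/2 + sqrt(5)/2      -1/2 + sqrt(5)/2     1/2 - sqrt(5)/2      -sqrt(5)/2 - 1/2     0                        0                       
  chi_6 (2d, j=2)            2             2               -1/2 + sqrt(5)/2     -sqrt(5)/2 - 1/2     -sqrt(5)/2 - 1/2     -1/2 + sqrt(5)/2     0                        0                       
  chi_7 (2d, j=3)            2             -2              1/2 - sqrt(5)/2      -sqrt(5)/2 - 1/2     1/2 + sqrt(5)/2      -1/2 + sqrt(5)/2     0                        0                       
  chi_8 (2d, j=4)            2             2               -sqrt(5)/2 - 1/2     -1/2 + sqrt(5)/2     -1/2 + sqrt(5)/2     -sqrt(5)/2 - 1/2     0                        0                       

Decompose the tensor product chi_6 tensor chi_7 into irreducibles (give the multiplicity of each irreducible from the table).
chi_6 tensor chi_7 = chi_3 + chi_4 + chi_5 (all other irreducibles have multiplicity 0).

Justification: The character of a tensor product is the pointwise product (chi_6 * chi_7)(C) = chi_6(C) * chi_7(C):
  {e}: (2)*(2), {r^5}: (2)*(-2), {r^1, r^9}: (-1/2 + sqrt(5)/2)*(1/2 - sqrt(5)/2), {r^2, r^8}: (-sqrt(5)/2 - 1/2)*(-sqrt(5)/2 - 1/2), {r^3, r^7}: (-sqrt(5)/2 - 1/2)*(1/2 + sqrt(5)/2), {r^4, r^6}: (-1/2 + sqrt(5)/2)*(-1/2 + sqrt(5)/2), {s, sr^2, ...}: (0)*(0), {sr, sr^3, ...}: (0)*(0)
so (chi_6 * chi_7) takes values
  {e} -> 4, {r^5} -> -4, {r^1, r^9} -> -3/2 + sqrt(5)/2, {r^2, r^8} -> sqrt(5)/2 + 3/2, {r^3, r^7} -> -3/2 - sqrt(5)/2, {r^4, r^6} -> 3/2 - sqrt(5)/2, {s, sr^2, ...} -> 0, {sr, sr^3, ...} -> 0.
Now take the inner product of this character with each irreducible chi from the table, <chi_6*chi_7, chi> = (1/20) sum_C |C| (chi_6*chi_7)(C) conj(chi(C)):
  <chi_6*chi_7, chi_1> = (1/20)[1*(4)*conj(1) + 1*(-4)*conj(1) + 2*(-3/2 + sqrt(5)/2)*conj(1) + 2*(sqrt(5)/2 + 3/2)*conj(1) + 2*(-3/2 - sqrt(5)/2)*conj(1) + 2*(3/2 - sqrt(5)/2)*conj(1) + 5*(0)*conj(1) + 5*(0)*conj(1)]
      = (1/20)[(4) + (-4) + (-3 + sqrt(5)) + (sqrt(5) + 3) + (-3 - sqrt(5)) + (3 - sqrt(5)) + (0) + (0)] = 0/20 = 0
  <chi_6*chi_7, chi_2> = (1/20)[1*(4)*conj(1) + 1*(-4)*conj(1) + 2*(-3/2 + sqrt(5)/2)*conj(1) + 2*(sqrt(5)/2 + 3/2)*conj(1) + 2*(-3/2 - sqrt(5)/2)*conj(1) + 2*(3/2 - sqrt(5)/2)*conj(1) + 5*(0)*conj(-1) + 5*(0)*conj(-1)]
      = (1/20)[(4) + (-4) + (-3 + sqrt(5)) + (sqrt(5) + 3) + (-3 - sqrt(5)) + (3 - sqrt(5)) + (0) + (0)] = 0/20 = 0
  <chi_6*chi_7, chi_3> = (1/20)[1*(4)*conj(1) + 1*(-4)*conj(-1) + 2*(-3/2 + sqrt(5)/2)*conj(-1) + 2*(sqrt(5)/2 + 3/2)*conj(1) + 2*(-3/2 - sqrt(5)/2)*conj(-1) + 2*(3/2 - sqrt(5)/2)*conj(1) + 5*(0)*conj(1) + 5*(0)*conj(-1)]
      = (1/20)[(4) + (4) + (3 - sqrt(5)) + (sqrt(5) + 3) + (sqrt(5) + 3) + (3 - sqrt(5)) + (0) + (0)] = 20/20 = 1
  <chi_6*chi_7, chi_4> = (1/20)[1*(4)*conj(1) + 1*(-4)*conj(-1) + 2*(-3/2 + sqrt(5)/2)*conj(-1) + 2*(sqrt(5)/2 + 3/2)*conj(1) + 2*(-3/2 - sqrt(5)/2)*conj(-1) + 2*(3/2 - sqrt(5)/2)*conj(1) + 5*(0)*conj(-1) + 5*(0)*conj(1)]
      = (1/20)[(4) + (4) + (3 - sqrt(5)) + (sqrt(5) + 3) + (sqrt(5) + 3) + (3 - sqrt(5)) + (0) + (0)] = 20/20 = 1
  <chi_6*chi_7, chi_5> = (1/20)[1*(4)*conj(2) + 1*(-4)*conj(-2) + 2*(-3/2 + sqrt(5)/2)*conj(1/2 + sqrt(5)/2) + 2*(sqrt(5)/2 + 3/2)*conj(-1/2 + sqrt(5)/2) + 2*(-3/2 - sqrt(5)/2)*conj(1/2 - sqrt(5)/2) + 2*(3/2 - sqrt(5)/2)*conj(-sqrt(5)/2 - 1/2) + 5*(0)*conj(0) + 5*(0)*conj(0)]
      = (1/20)[(8) + (8) + (1 - sqrt(5)) + (1 + sqrt(5)) + (1 + sqrt(5)) + (1 - sqrt(5)) + (0) + (0)] = 20/20 = 1
  <chi_6*chi_7, chi_6> = (1/20)[1*(4)*conj(2) + 1*(-4)*conj(2) + 2*(-3/2 + sqrt(5)/2)*conj(-1/2 + sqrt(5)/2) + 2*(sqrt(5)/2 + 3/2)*conj(-sqrt(5)/2 - 1/2) + 2*(-3/2 - sqrt(5)/2)*conj(-sqrt(5)/2 - 1/2) + 2*(3/2 - sqrt(5)/2)*conj(-1/2 + sqrt(5)/2) + 5*(0)*conj(0) + 5*(0)*conj(0)]
      = (1/20)[(8) + (-8) + (4 - 2*sqrt(5)) + (-2*sqrt(5) - 4) + (4 + 2*sqrt(5)) + (-4 + 2*sqrt(5)) + (0) + (0)] = 0/20 = 0
  <chi_6*chi_7, chi_7> = (1/20)[1*(4)*conj(2) + 1*(-4)*conj(-2) + 2*(-3/2 + sqrt(5)/2)*conj(1/2 - sqrt(5)/2) + 2*(sqrt(5)/2 + 3/2)*conj(-sqrt(5)/2 - 1/2) + 2*(-3/2 - sqrt(5)/2)*conj(1/2 + sqrt(5)/2) + 2*(3/2 - sqrt(5)/2)*conj(-1/2 + sqrt(5)/2) + 5*(0)*conj(0) + 5*(0)*conj(0)]
      = (1/20)[(8) + (8) + (-4 + 2*sqrt(5)) + (-2*sqrt(5) - 4) + (-2*sqrt(5) - 4) + (-4 + 2*sqrt(5)) + (0) + (0)] = 0/20 = 0
  <chi_6*chi_7, chi_8> = (1/20)[1*(4)*conj(2) + 1*(-4)*conj(2) + 2*(-3/2 + sqrt(5)/2)*conj(-sqrt(5)/2 - 1/2) + 2*(sqrt(5)/2 + 3/2)*conj(-1/2 + sqrt(5)/2) + 2*(-3/2 - sqrt(5)/2)*conj(-1/2 + sqrt(5)/2) + 2*(3/2 - sqrt(5)/2)*conj(-sqrt(5)/2 - 1/2) + 5*(0)*conj(0) + 5*(0)*conj(0)]
      = (1/20)[(8) + (-8) + (-1 + sqrt(5)) + (1 + sqrt(5)) + (-sqrt(5) - 1) + (1 - sqrt(5)) + (0) + (0)] = 0/20 = 0
Hence the multiplicities are chi_3: 1, chi_4: 1, chi_5: 1. Dimension check: dim(chi_6)*dim(chi_7) = 2*2 = 4 and sum (mult * dim) = 1*1 + 1*1 + 1*2 = 4.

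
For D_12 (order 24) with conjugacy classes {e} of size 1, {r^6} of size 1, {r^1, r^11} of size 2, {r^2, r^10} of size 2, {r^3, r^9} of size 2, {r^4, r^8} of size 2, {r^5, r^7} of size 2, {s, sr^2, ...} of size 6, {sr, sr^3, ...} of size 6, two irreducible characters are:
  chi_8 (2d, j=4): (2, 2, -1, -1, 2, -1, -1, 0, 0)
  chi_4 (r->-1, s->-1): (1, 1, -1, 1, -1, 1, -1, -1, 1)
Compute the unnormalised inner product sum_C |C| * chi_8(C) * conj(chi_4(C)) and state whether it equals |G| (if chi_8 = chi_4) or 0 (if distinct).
Sum = 0; so <chi_8, chi_4> = 0 (distinct irreducibles are orthogonal).

Derivation: Compute term by term over conjugacy classes (|C| * chi_8(C) * conj(chi_4(C))):
  1*(2)*conj(1) + 1*(2)*conj(1) + 2*(-1)*conj(-1) + 2*(-1)*conj(1) + 2*(2)*conj(-1) + 2*(-1)*conj(1) + 2*(-1)*conj(-1) + 6*(0)*conj(-1) + 6*(0)*conj(1)
  = (2) + (2) + (2) + (-2) + (-4) + (-2) + (2) + (0) + (0)
  = 0.
Dividing by |G| = 24 gives 0/24 = 0, matching the row-orthogonality relation <chi_8, chi_4> = [chi_8 = chi_4].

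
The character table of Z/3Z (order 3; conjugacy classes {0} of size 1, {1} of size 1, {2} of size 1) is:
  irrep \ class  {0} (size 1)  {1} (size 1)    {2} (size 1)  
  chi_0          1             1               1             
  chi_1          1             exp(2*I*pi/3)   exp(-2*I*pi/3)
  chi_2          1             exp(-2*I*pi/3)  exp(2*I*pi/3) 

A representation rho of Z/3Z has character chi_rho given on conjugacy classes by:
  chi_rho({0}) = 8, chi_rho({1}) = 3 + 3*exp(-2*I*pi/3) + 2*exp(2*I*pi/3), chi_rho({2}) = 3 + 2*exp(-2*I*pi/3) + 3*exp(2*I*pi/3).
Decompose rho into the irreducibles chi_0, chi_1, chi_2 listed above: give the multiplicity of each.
Multiplicities: chi_0: 3, chi_1: 2, chi_2: 3.

Working: Use <chi_rho, chi> = (1/|G|) sum_C |C| * chi_rho(C) * conj(chi(C)) with |G| = 3 for each irreducible chi in the table:
  <chi_rho, chi_0> = (1/3)[1*(8)*conj(1) + 1*(3 + 3*exp(-2*I*pi/3) + 2*exp(2*I*pi/3))*conj(1) + 1*(3 + 2*exp(-2*I*pi/3) + 3*exp(2*I*pi/3))*conj(1)]
      = (1/3)[(8) + (3 + 3*exp(-2*I*pi/3) + 2*exp(2*I*pi/3)) + (3 + 2*exp(-2*I*pi/3) + 3*exp(2*I*pi/3))] = 9/3 = 3
  <chi_rho, chi_1> = (1/3)[1*(8)*conj(1) + 1*(3 + 3*exp(-2*I*pi/3) + 2*exp(2*I*pi/3))*conj(exp(2*I*pi/3)) + 1*(3 + 2*exp(-2*I*pi/3) + 3*exp(2*I*pi/3))*conj(exp(-2*I*pi/3))]
      = (1/3)[(8) + (-1) + (-1)] = 6/3 = 2
  <chi_rho, chi_2> = (1/3)[1*(8)*conj(1) + 1*(3 + 3*exp(-2*I*pi/3) + 2*exp(2*I*pi/3))*conj(exp(-2*I*pi/3)) + 1*(3 + 2*exp(-2*I*pi/3) + 3*exp(2*I*pi/3))*conj(exp(2*I*pi/3))]
      = (1/3)[(8) + (3 + 2*exp(-2*I*pi/3) + 3*exp(2*I*pi/3)) + (3 + 3*exp(-2*I*pi/3) + 2*exp(2*I*pi/3))] = 9/3 = 3
(Exp terms are combined using exp(i*s)*conj(exp(i*t)) = exp(i*(s-t)), and sums of them are collapsed using the identity that for every m > 1 the m distinct m-th roots of unity sum to 0, e.g. 1 + exp(2*I*pi/3) + exp(-2*I*pi/3) = 0.)
Dimension check: dim(rho) = sum (mult * dim) = 3*1 + 2*1 + 3*1 = 8 = chi_rho(e) = 8.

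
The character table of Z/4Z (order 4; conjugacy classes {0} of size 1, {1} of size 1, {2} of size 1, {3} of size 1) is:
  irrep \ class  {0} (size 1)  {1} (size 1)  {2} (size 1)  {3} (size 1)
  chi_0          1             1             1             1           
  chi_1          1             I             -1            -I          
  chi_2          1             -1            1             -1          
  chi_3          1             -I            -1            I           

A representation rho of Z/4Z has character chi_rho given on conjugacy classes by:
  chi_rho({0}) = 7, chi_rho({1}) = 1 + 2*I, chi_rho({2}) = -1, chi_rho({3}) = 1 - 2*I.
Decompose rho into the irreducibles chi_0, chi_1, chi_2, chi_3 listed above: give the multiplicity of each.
Multiplicities: chi_0: 2, chi_1: 3, chi_2: 1, chi_3: 1.

Use <chi_rho, chi> = (1/|G|) sum_C |C| * chi_rho(C) * conj(chi(C)) with |G| = 4 for each irreducible chi in the table:
  <chi_rho, chi_0> = (1/4)[1*(7)*conj(1) + 1*(1 + 2*I)*conj(1) + 1*(-1)*conj(1) + 1*(1 - 2*I)*conj(1)]
      = (1/4)[(7) + (1 + 2*I) + (-1) + (1 - 2*I)] = 8/4 = 2
  <chi_rho, chi_1> = (1/4)[1*(7)*conj(1) + 1*(1 + 2*I)*conj(I) + 1*(-1)*conj(-1) + 1*(1 - 2*I)*conj(-I)]
      = (1/4)[(7) + (2 - I) + (1) + (2 + I)] = 12/4 = 3
  <chi_rho, chi_2> = (1/4)[1*(7)*conj(1) + 1*(1 + 2*I)*conj(-1) + 1*(-1)*conj(1) + 1*(1 - 2*I)*conj(-1)]
      = (1/4)[(7) + (-1 - 2*I) + (-1) + (-1 + 2*I)] = 4/4 = 1
  <chi_rho, chi_3> = (1/4)[1*(7)*conj(1) + 1*(1 + 2*I)*conj(-I) + 1*(-1)*conj(-1) + 1*(1 - 2*I)*conj(I)]
      = (1/4)[(7) + (-2 + I) + (1) + (-2 - I)] = 4/4 = 1
(Exp terms are combined using exp(i*s)*conj(exp(i*t)) = exp(i*(s-t)), and sums of them are collapsed using the identity that for every m > 1 the m distinct m-th roots of unity sum to 0, e.g. 1 + exp(2*I*pi/3) + exp(-2*I*pi/3) = 0.)
Dimension check: dim(rho) = sum (mult * dim) = 2*1 + 3*1 + 1*1 + 1*1 = 7 = chi_rho(e) = 7.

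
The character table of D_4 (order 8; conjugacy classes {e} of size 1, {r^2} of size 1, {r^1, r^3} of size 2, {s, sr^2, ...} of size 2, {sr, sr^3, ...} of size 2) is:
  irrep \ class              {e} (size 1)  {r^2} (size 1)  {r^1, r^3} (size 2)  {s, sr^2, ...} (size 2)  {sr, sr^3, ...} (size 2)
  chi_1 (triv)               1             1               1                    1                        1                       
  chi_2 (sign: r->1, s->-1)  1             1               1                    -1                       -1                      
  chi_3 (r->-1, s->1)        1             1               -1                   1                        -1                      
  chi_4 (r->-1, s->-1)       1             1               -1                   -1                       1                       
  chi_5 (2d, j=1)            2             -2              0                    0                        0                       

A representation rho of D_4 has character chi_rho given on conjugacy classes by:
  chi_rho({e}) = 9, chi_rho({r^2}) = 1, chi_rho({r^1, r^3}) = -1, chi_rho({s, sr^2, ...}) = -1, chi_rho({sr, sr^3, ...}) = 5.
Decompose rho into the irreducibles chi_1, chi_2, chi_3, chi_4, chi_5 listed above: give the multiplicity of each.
Multiplicities: chi_1: 2, chi_2: 0, chi_3: 0, chi_4: 3, chi_5: 2.

Why: Use <chi_rho, chi> = (1/|G|) sum_C |C| * chi_rho(C) * conj(chi(C)) with |G| = 8 for each irreducible chi in the table:
  <chi_rho, chi_1> = (1/8)[1*(9)*conj(1) + 1*(1)*conj(1) + 2*(-1)*conj(1) + 2*(-1)*conj(1) + 2*(5)*conj(1)]
      = (1/8)[(9) + (1) + (-2) + (-2) + (10)] = 16/8 = 2
  <chi_rho, chi_2> = (1/8)[1*(9)*conj(1) + 1*(1)*conj(1) + 2*(-1)*conj(1) + 2*(-1)*conj(-1) + 2*(5)*conj(-1)]
      = (1/8)[(9) + (1) + (-2) + (2) + (-10)] = 0/8 = 0
  <chi_rho, chi_3> = (1/8)[1*(9)*conj(1) + 1*(1)*conj(1) + 2*(-1)*conj(-1) + 2*(-1)*conj(1) + 2*(5)*conj(-1)]
      = (1/8)[(9) + (1) + (2) + (-2) + (-10)] = 0/8 = 0
  <chi_rho, chi_4> = (1/8)[1*(9)*conj(1) + 1*(1)*conj(1) + 2*(-1)*conj(-1) + 2*(-1)*conj(-1) + 2*(5)*conj(1)]
      = (1/8)[(9) + (1) + (2) + (2) + (10)] = 24/8 = 3
  <chi_rho, chi_5> = (1/8)[1*(9)*conj(2) + 1*(1)*conj(-2) + 2*(-1)*conj(0) + 2*(-1)*conj(0) + 2*(5)*conj(0)]
      = (1/8)[(18) + (-2) + (0) + (0) + (0)] = 16/8 = 2
Dimension check: dim(rho) = sum (mult * dim) = 2*1 + 0*1 + 0*1 + 3*1 + 2*2 = 9 = chi_rho(e) = 9.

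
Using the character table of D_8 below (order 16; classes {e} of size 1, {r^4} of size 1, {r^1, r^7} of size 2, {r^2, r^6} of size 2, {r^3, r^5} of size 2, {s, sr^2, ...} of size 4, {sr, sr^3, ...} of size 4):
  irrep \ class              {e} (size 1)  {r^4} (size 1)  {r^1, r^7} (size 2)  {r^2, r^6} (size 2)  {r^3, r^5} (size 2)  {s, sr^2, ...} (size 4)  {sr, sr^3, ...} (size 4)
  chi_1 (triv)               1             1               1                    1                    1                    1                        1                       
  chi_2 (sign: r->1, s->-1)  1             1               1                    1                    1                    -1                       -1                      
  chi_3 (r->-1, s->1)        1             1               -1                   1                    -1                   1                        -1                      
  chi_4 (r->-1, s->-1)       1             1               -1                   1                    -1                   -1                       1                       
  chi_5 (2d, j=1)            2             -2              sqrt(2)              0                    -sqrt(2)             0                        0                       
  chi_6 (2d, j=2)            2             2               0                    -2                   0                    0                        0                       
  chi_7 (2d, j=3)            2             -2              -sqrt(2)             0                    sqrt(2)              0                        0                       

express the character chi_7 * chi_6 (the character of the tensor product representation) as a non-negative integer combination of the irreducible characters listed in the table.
chi_7 tensor chi_6 = chi_5 + chi_7 (all other irreducibles have multiplicity 0).

Derivation: The character of a tensor product is the pointwise product (chi_7 * chi_6)(C) = chi_7(C) * chi_6(C):
  {e}: (2)*(2), {r^4}: (-2)*(2), {r^1, r^7}: (-sqrt(2))*(0), {r^2, r^6}: (0)*(-2), {r^3, r^5}: (sqrt(2))*(0), {s, sr^2, ...}: (0)*(0), {sr, sr^3, ...}: (0)*(0)
so (chi_7 * chi_6) takes values
  {e} -> 4, {r^4} -> -4, {r^1, r^7} -> 0, {r^2, r^6} -> 0, {r^3, r^5} -> 0, {s, sr^2, ...} -> 0, {sr, sr^3, ...} -> 0.
Now take the inner product of this character with each irreducible chi from the table, <chi_7*chi_6, chi> = (1/16) sum_C |C| (chi_7*chi_6)(C) conj(chi(C)):
  <chi_7*chi_6, chi_1> = (1/16)[1*(4)*conj(1) + 1*(-4)*conj(1) + 2*(0)*conj(1) + 2*(0)*conj(1) + 2*(0)*conj(1) + 4*(0)*conj(1) + 4*(0)*conj(1)]
      = (1/16)[(4) + (-4) + (0) + (0) + (0) + (0) + (0)] = 0/16 = 0
  <chi_7*chi_6, chi_2> = (1/16)[1*(4)*conj(1) + 1*(-4)*conj(1) + 2*(0)*conj(1) + 2*(0)*conj(1) + 2*(0)*conj(1) + 4*(0)*conj(-1) + 4*(0)*conj(-1)]
      = (1/16)[(4) + (-4) + (0) + (0) + (0) + (0) + (0)] = 0/16 = 0
  <chi_7*chi_6, chi_3> = (1/16)[1*(4)*conj(1) + 1*(-4)*conj(1) + 2*(0)*conj(-1) + 2*(0)*conj(1) + 2*(0)*conj(-1) + 4*(0)*conj(1) + 4*(0)*conj(-1)]
      = (1/16)[(4) + (-4) + (0) + (0) + (0) + (0) + (0)] = 0/16 = 0
  <chi_7*chi_6, chi_4> = (1/16)[1*(4)*conj(1) + 1*(-4)*conj(1) + 2*(0)*conj(-1) + 2*(0)*conj(1) + 2*(0)*conj(-1) + 4*(0)*conj(-1) + 4*(0)*conj(1)]
      = (1/16)[(4) + (-4) + (0) + (0) + (0) + (0) + (0)] = 0/16 = 0
  <chi_7*chi_6, chi_5> = (1/16)[1*(4)*conj(2) + 1*(-4)*conj(-2) + 2*(0)*conj(sqrt(2)) + 2*(0)*conj(0) + 2*(0)*conj(-sqrt(2)) + 4*(0)*conj(0) + 4*(0)*conj(0)]
      = (1/16)[(8) + (8) + (0) + (0) + (0) + (0) + (0)] = 16/16 = 1
  <chi_7*chi_6, chi_6> = (1/16)[1*(4)*conj(2) + 1*(-4)*conj(2) + 2*(0)*conj(0) + 2*(0)*conj(-2) + 2*(0)*conj(0) + 4*(0)*conj(0) + 4*(0)*conj(0)]
      = (1/16)[(8) + (-8) + (0) + (0) + (0) + (0) + (0)] = 0/16 = 0
  <chi_7*chi_6, chi_7> = (1/16)[1*(4)*conj(2) + 1*(-4)*conj(-2) + 2*(0)*conj(-sqrt(2)) + 2*(0)*conj(0) + 2*(0)*conj(sqrt(2)) + 4*(0)*conj(0) + 4*(0)*conj(0)]
      = (1/16)[(8) + (8) + (0) + (0) + (0) + (0) + (0)] = 16/16 = 1
Hence the multiplicities are chi_5: 1, chi_7: 1. Dimension check: dim(chi_7)*dim(chi_6) = 2*2 = 4 and sum (mult * dim) = 1*2 + 1*2 = 4.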